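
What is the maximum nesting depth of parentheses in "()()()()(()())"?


Input: "()()()()(()())"
Tracking depth:
  Position 0 '(': depth becomes 1
  Position 1 ')': depth becomes 0
  Position 2 '(': depth becomes 1
  Position 3 ')': depth becomes 0
  Position 4 '(': depth becomes 1
  Position 5 ')': depth becomes 0
  Position 6 '(': depth becomes 1
  Position 7 ')': depth becomes 0
  Position 8 '(': depth becomes 1
  Position 9 '(': depth becomes 2
  Position 10 ')': depth becomes 1
  Position 11 '(': depth becomes 2
  Position 12 ')': depth becomes 1
  Position 13 ')': depth becomes 0
Maximum depth reached: 2

2


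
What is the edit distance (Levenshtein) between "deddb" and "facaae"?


Computing edit distance: "deddb" -> "facaae"
DP table:
           f    a    c    a    a    e
      0    1    2    3    4    5    6
  d   1    1    2    3    4    5    6
  e   2    2    2    3    4    5    5
  d   3    3    3    3    4    5    6
  d   4    4    4    4    4    5    6
  b   5    5    5    5    5    5    6
Edit distance = dp[5][6] = 6

6


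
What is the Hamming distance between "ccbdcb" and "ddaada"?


Comparing "ccbdcb" and "ddaada" position by position:
  Position 0: 'c' vs 'd' => differ
  Position 1: 'c' vs 'd' => differ
  Position 2: 'b' vs 'a' => differ
  Position 3: 'd' vs 'a' => differ
  Position 4: 'c' vs 'd' => differ
  Position 5: 'b' vs 'a' => differ
Total differences (Hamming distance): 6

6


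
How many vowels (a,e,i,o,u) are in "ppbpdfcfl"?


Input: ppbpdfcfl
Checking each character:
  'p' at position 0: consonant
  'p' at position 1: consonant
  'b' at position 2: consonant
  'p' at position 3: consonant
  'd' at position 4: consonant
  'f' at position 5: consonant
  'c' at position 6: consonant
  'f' at position 7: consonant
  'l' at position 8: consonant
Total vowels: 0

0


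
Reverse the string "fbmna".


Input: fbmna
Reading characters right to left:
  Position 4: 'a'
  Position 3: 'n'
  Position 2: 'm'
  Position 1: 'b'
  Position 0: 'f'
Reversed: anmbf

anmbf


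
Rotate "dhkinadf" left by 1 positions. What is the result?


Input: "dhkinadf", rotate left by 1
First 1 characters: "d"
Remaining characters: "hkinadf"
Concatenate remaining + first: "hkinadf" + "d" = "hkinadfd"

hkinadfd


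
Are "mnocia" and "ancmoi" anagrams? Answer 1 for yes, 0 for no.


Strings: "mnocia", "ancmoi"
Sorted first:  acimno
Sorted second: acimno
Sorted forms match => anagrams

1


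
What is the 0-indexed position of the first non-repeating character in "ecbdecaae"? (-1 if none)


Input: ecbdecaae
Character frequencies:
  'a': 2
  'b': 1
  'c': 2
  'd': 1
  'e': 3
Scanning left to right for freq == 1:
  Position 0 ('e'): freq=3, skip
  Position 1 ('c'): freq=2, skip
  Position 2 ('b'): unique! => answer = 2

2


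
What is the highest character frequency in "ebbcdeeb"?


Input: ebbcdeeb
Character counts:
  'b': 3
  'c': 1
  'd': 1
  'e': 3
Maximum frequency: 3

3


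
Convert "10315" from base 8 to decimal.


Input: "10315" in base 8
Positional expansion:
  Digit '1' (value 1) x 8^4 = 4096
  Digit '0' (value 0) x 8^3 = 0
  Digit '3' (value 3) x 8^2 = 192
  Digit '1' (value 1) x 8^1 = 8
  Digit '5' (value 5) x 8^0 = 5
Sum = 4301

4301


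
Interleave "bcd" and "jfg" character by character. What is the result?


Interleaving "bcd" and "jfg":
  Position 0: 'b' from first, 'j' from second => "bj"
  Position 1: 'c' from first, 'f' from second => "cf"
  Position 2: 'd' from first, 'g' from second => "dg"
Result: bjcfdg

bjcfdg


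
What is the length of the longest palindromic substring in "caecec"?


Input: "caecec"
Checking substrings for palindromes:
  [2:5] "ece" (len 3) => palindrome
  [3:6] "cec" (len 3) => palindrome
Longest palindromic substring: "ece" with length 3

3


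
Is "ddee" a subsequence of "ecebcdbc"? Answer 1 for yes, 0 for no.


Check if "ddee" is a subsequence of "ecebcdbc"
Greedy scan:
  Position 0 ('e'): no match needed
  Position 1 ('c'): no match needed
  Position 2 ('e'): no match needed
  Position 3 ('b'): no match needed
  Position 4 ('c'): no match needed
  Position 5 ('d'): matches sub[0] = 'd'
  Position 6 ('b'): no match needed
  Position 7 ('c'): no match needed
Only matched 1/4 characters => not a subsequence

0


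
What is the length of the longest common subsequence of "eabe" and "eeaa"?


LCS of "eabe" and "eeaa"
DP table:
           e    e    a    a
      0    0    0    0    0
  e   0    1    1    1    1
  a   0    1    1    2    2
  b   0    1    1    2    2
  e   0    1    2    2    2
LCS length = dp[4][4] = 2

2


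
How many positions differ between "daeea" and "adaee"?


Comparing "daeea" and "adaee" position by position:
  Position 0: 'd' vs 'a' => DIFFER
  Position 1: 'a' vs 'd' => DIFFER
  Position 2: 'e' vs 'a' => DIFFER
  Position 3: 'e' vs 'e' => same
  Position 4: 'a' vs 'e' => DIFFER
Positions that differ: 4

4


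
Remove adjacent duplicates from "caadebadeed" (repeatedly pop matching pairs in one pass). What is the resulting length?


Input: caadebadeed
Stack-based adjacent duplicate removal:
  Read 'c': push. Stack: c
  Read 'a': push. Stack: ca
  Read 'a': matches stack top 'a' => pop. Stack: c
  Read 'd': push. Stack: cd
  Read 'e': push. Stack: cde
  Read 'b': push. Stack: cdeb
  Read 'a': push. Stack: cdeba
  Read 'd': push. Stack: cdebad
  Read 'e': push. Stack: cdebade
  Read 'e': matches stack top 'e' => pop. Stack: cdebad
  Read 'd': matches stack top 'd' => pop. Stack: cdeba
Final stack: "cdeba" (length 5)

5


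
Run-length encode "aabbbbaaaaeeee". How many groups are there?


Input: aabbbbaaaaeeee
Scanning for consecutive runs:
  Group 1: 'a' x 2 (positions 0-1)
  Group 2: 'b' x 4 (positions 2-5)
  Group 3: 'a' x 4 (positions 6-9)
  Group 4: 'e' x 4 (positions 10-13)
Total groups: 4

4


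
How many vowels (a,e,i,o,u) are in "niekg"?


Input: niekg
Checking each character:
  'n' at position 0: consonant
  'i' at position 1: vowel (running total: 1)
  'e' at position 2: vowel (running total: 2)
  'k' at position 3: consonant
  'g' at position 4: consonant
Total vowels: 2

2


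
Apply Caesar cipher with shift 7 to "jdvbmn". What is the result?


Caesar cipher: shift "jdvbmn" by 7
  'j' (pos 9) + 7 = pos 16 = 'q'
  'd' (pos 3) + 7 = pos 10 = 'k'
  'v' (pos 21) + 7 = pos 2 = 'c'
  'b' (pos 1) + 7 = pos 8 = 'i'
  'm' (pos 12) + 7 = pos 19 = 't'
  'n' (pos 13) + 7 = pos 20 = 'u'
Result: qkcitu

qkcitu


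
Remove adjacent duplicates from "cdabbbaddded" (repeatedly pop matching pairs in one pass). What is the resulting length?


Input: cdabbbaddded
Stack-based adjacent duplicate removal:
  Read 'c': push. Stack: c
  Read 'd': push. Stack: cd
  Read 'a': push. Stack: cda
  Read 'b': push. Stack: cdab
  Read 'b': matches stack top 'b' => pop. Stack: cda
  Read 'b': push. Stack: cdab
  Read 'a': push. Stack: cdaba
  Read 'd': push. Stack: cdabad
  Read 'd': matches stack top 'd' => pop. Stack: cdaba
  Read 'd': push. Stack: cdabad
  Read 'e': push. Stack: cdabade
  Read 'd': push. Stack: cdabaded
Final stack: "cdabaded" (length 8)

8


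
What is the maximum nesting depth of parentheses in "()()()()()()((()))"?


Input: "()()()()()()((()))"
Tracking depth:
  Position 0 '(': depth becomes 1
  Position 1 ')': depth becomes 0
  Position 2 '(': depth becomes 1
  Position 3 ')': depth becomes 0
  Position 4 '(': depth becomes 1
  Position 5 ')': depth becomes 0
  Position 6 '(': depth becomes 1
  Position 7 ')': depth becomes 0
  Position 8 '(': depth becomes 1
  Position 9 ')': depth becomes 0
  Position 10 '(': depth becomes 1
  Position 11 ')': depth becomes 0
  Position 12 '(': depth becomes 1
  Position 13 '(': depth becomes 2
  Position 14 '(': depth becomes 3
  Position 15 ')': depth becomes 2
  Position 16 ')': depth becomes 1
  Position 17 ')': depth becomes 0
Maximum depth reached: 3

3


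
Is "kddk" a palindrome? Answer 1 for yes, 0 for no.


Input: kddk
Reversed: kddk
  Compare pos 0 ('k') with pos 3 ('k'): match
  Compare pos 1 ('d') with pos 2 ('d'): match
Result: palindrome

1


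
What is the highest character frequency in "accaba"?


Input: accaba
Character counts:
  'a': 3
  'b': 1
  'c': 2
Maximum frequency: 3

3


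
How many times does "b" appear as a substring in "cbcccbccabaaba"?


Searching for "b" in "cbcccbccabaaba"
Scanning each position:
  Position 0: "c" => no
  Position 1: "b" => MATCH
  Position 2: "c" => no
  Position 3: "c" => no
  Position 4: "c" => no
  Position 5: "b" => MATCH
  Position 6: "c" => no
  Position 7: "c" => no
  Position 8: "a" => no
  Position 9: "b" => MATCH
  Position 10: "a" => no
  Position 11: "a" => no
  Position 12: "b" => MATCH
  Position 13: "a" => no
Total occurrences: 4

4


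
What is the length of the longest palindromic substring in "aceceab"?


Input: "aceceab"
Checking substrings for palindromes:
  [1:4] "cec" (len 3) => palindrome
  [2:5] "ece" (len 3) => palindrome
Longest palindromic substring: "cec" with length 3

3


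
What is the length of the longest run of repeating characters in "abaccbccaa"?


Input: "abaccbccaa"
Scanning for longest run:
  Position 1 ('b'): new char, reset run to 1
  Position 2 ('a'): new char, reset run to 1
  Position 3 ('c'): new char, reset run to 1
  Position 4 ('c'): continues run of 'c', length=2
  Position 5 ('b'): new char, reset run to 1
  Position 6 ('c'): new char, reset run to 1
  Position 7 ('c'): continues run of 'c', length=2
  Position 8 ('a'): new char, reset run to 1
  Position 9 ('a'): continues run of 'a', length=2
Longest run: 'c' with length 2

2


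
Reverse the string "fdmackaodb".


Input: fdmackaodb
Reading characters right to left:
  Position 9: 'b'
  Position 8: 'd'
  Position 7: 'o'
  Position 6: 'a'
  Position 5: 'k'
  Position 4: 'c'
  Position 3: 'a'
  Position 2: 'm'
  Position 1: 'd'
  Position 0: 'f'
Reversed: bdoakcamdf

bdoakcamdf


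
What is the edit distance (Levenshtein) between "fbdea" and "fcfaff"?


Computing edit distance: "fbdea" -> "fcfaff"
DP table:
           f    c    f    a    f    f
      0    1    2    3    4    5    6
  f   1    0    1    2    3    4    5
  b   2    1    1    2    3    4    5
  d   3    2    2    2    3    4    5
  e   4    3    3    3    3    4    5
  a   5    4    4    4    3    4    5
Edit distance = dp[5][6] = 5

5


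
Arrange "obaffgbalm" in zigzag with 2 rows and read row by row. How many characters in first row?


Zigzag "obaffgbalm" into 2 rows:
Placing characters:
  'o' => row 0
  'b' => row 1
  'a' => row 0
  'f' => row 1
  'f' => row 0
  'g' => row 1
  'b' => row 0
  'a' => row 1
  'l' => row 0
  'm' => row 1
Rows:
  Row 0: "oafbl"
  Row 1: "bfgam"
First row length: 5

5


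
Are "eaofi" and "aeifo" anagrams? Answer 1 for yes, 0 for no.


Strings: "eaofi", "aeifo"
Sorted first:  aefio
Sorted second: aefio
Sorted forms match => anagrams

1


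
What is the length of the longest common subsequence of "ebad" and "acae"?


LCS of "ebad" and "acae"
DP table:
           a    c    a    e
      0    0    0    0    0
  e   0    0    0    0    1
  b   0    0    0    0    1
  a   0    1    1    1    1
  d   0    1    1    1    1
LCS length = dp[4][4] = 1

1


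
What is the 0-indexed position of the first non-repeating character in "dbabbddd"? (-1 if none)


Input: dbabbddd
Character frequencies:
  'a': 1
  'b': 3
  'd': 4
Scanning left to right for freq == 1:
  Position 0 ('d'): freq=4, skip
  Position 1 ('b'): freq=3, skip
  Position 2 ('a'): unique! => answer = 2

2


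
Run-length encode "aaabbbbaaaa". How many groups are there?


Input: aaabbbbaaaa
Scanning for consecutive runs:
  Group 1: 'a' x 3 (positions 0-2)
  Group 2: 'b' x 4 (positions 3-6)
  Group 3: 'a' x 4 (positions 7-10)
Total groups: 3

3


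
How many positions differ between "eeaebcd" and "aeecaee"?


Comparing "eeaebcd" and "aeecaee" position by position:
  Position 0: 'e' vs 'a' => DIFFER
  Position 1: 'e' vs 'e' => same
  Position 2: 'a' vs 'e' => DIFFER
  Position 3: 'e' vs 'c' => DIFFER
  Position 4: 'b' vs 'a' => DIFFER
  Position 5: 'c' vs 'e' => DIFFER
  Position 6: 'd' vs 'e' => DIFFER
Positions that differ: 6

6


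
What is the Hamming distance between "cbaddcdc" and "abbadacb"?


Comparing "cbaddcdc" and "abbadacb" position by position:
  Position 0: 'c' vs 'a' => differ
  Position 1: 'b' vs 'b' => same
  Position 2: 'a' vs 'b' => differ
  Position 3: 'd' vs 'a' => differ
  Position 4: 'd' vs 'd' => same
  Position 5: 'c' vs 'a' => differ
  Position 6: 'd' vs 'c' => differ
  Position 7: 'c' vs 'b' => differ
Total differences (Hamming distance): 6

6


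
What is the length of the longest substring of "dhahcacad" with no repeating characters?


Input: "dhahcacad"
Sliding window (track last position of each char):
  Position 0 ('d'): window [0,0] length 1 -- new best
  Position 1 ('h'): window [0,1] length 2 -- new best
  Position 2 ('a'): window [0,2] length 3 -- new best
  Position 3 ('h'): repeat (last at 1), move window start to 2
  Position 3 ('h'): window [2,3] length 2
  Position 4 ('c'): window [2,4] length 3
  Position 5 ('a'): repeat (last at 2), move window start to 3
  Position 5 ('a'): window [3,5] length 3
  Position 6 ('c'): repeat (last at 4), move window start to 5
  Position 6 ('c'): window [5,6] length 2
  Position 7 ('a'): repeat (last at 5), move window start to 6
  Position 7 ('a'): window [6,7] length 2
  Position 8 ('d'): window [6,8] length 3
Longest substring with no repeats: "dha" with length 3

3


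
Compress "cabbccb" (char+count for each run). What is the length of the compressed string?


Input: cabbccb
Runs:
  'c' x 1 => "c1"
  'a' x 1 => "a1"
  'b' x 2 => "b2"
  'c' x 2 => "c2"
  'b' x 1 => "b1"
Compressed: "c1a1b2c2b1"
Compressed length: 10

10


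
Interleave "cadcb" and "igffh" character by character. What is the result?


Interleaving "cadcb" and "igffh":
  Position 0: 'c' from first, 'i' from second => "ci"
  Position 1: 'a' from first, 'g' from second => "ag"
  Position 2: 'd' from first, 'f' from second => "df"
  Position 3: 'c' from first, 'f' from second => "cf"
  Position 4: 'b' from first, 'h' from second => "bh"
Result: ciagdfcfbh

ciagdfcfbh


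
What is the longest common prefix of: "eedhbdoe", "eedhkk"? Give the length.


Words: eedhbdoe, eedhkk
  Position 0: all 'e' => match
  Position 1: all 'e' => match
  Position 2: all 'd' => match
  Position 3: all 'h' => match
  Position 4: ('b', 'k') => mismatch, stop
LCP = "eedh" (length 4)

4


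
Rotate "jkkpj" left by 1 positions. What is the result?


Input: "jkkpj", rotate left by 1
First 1 characters: "j"
Remaining characters: "kkpj"
Concatenate remaining + first: "kkpj" + "j" = "kkpjj"

kkpjj


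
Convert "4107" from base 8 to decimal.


Input: "4107" in base 8
Positional expansion:
  Digit '4' (value 4) x 8^3 = 2048
  Digit '1' (value 1) x 8^2 = 64
  Digit '0' (value 0) x 8^1 = 0
  Digit '7' (value 7) x 8^0 = 7
Sum = 2119

2119


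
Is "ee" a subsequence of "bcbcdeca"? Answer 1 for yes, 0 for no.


Check if "ee" is a subsequence of "bcbcdeca"
Greedy scan:
  Position 0 ('b'): no match needed
  Position 1 ('c'): no match needed
  Position 2 ('b'): no match needed
  Position 3 ('c'): no match needed
  Position 4 ('d'): no match needed
  Position 5 ('e'): matches sub[0] = 'e'
  Position 6 ('c'): no match needed
  Position 7 ('a'): no match needed
Only matched 1/2 characters => not a subsequence

0


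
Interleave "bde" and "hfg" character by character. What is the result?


Interleaving "bde" and "hfg":
  Position 0: 'b' from first, 'h' from second => "bh"
  Position 1: 'd' from first, 'f' from second => "df"
  Position 2: 'e' from first, 'g' from second => "eg"
Result: bhdfeg

bhdfeg


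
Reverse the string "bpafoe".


Input: bpafoe
Reading characters right to left:
  Position 5: 'e'
  Position 4: 'o'
  Position 3: 'f'
  Position 2: 'a'
  Position 1: 'p'
  Position 0: 'b'
Reversed: eofapb

eofapb


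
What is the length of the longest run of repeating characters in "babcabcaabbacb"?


Input: "babcabcaabbacb"
Scanning for longest run:
  Position 1 ('a'): new char, reset run to 1
  Position 2 ('b'): new char, reset run to 1
  Position 3 ('c'): new char, reset run to 1
  Position 4 ('a'): new char, reset run to 1
  Position 5 ('b'): new char, reset run to 1
  Position 6 ('c'): new char, reset run to 1
  Position 7 ('a'): new char, reset run to 1
  Position 8 ('a'): continues run of 'a', length=2
  Position 9 ('b'): new char, reset run to 1
  Position 10 ('b'): continues run of 'b', length=2
  Position 11 ('a'): new char, reset run to 1
  Position 12 ('c'): new char, reset run to 1
  Position 13 ('b'): new char, reset run to 1
Longest run: 'a' with length 2

2


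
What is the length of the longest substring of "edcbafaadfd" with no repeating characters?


Input: "edcbafaadfd"
Sliding window (track last position of each char):
  Position 0 ('e'): window [0,0] length 1 -- new best
  Position 1 ('d'): window [0,1] length 2 -- new best
  Position 2 ('c'): window [0,2] length 3 -- new best
  Position 3 ('b'): window [0,3] length 4 -- new best
  Position 4 ('a'): window [0,4] length 5 -- new best
  Position 5 ('f'): window [0,5] length 6 -- new best
  Position 6 ('a'): repeat (last at 4), move window start to 5
  Position 6 ('a'): window [5,6] length 2
  Position 7 ('a'): repeat (last at 6), move window start to 7
  Position 7 ('a'): window [7,7] length 1
  Position 8 ('d'): window [7,8] length 2
  Position 9 ('f'): window [7,9] length 3
  Position 10 ('d'): repeat (last at 8), move window start to 9
  Position 10 ('d'): window [9,10] length 2
Longest substring with no repeats: "edcbaf" with length 6

6


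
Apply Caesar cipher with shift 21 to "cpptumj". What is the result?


Caesar cipher: shift "cpptumj" by 21
  'c' (pos 2) + 21 = pos 23 = 'x'
  'p' (pos 15) + 21 = pos 10 = 'k'
  'p' (pos 15) + 21 = pos 10 = 'k'
  't' (pos 19) + 21 = pos 14 = 'o'
  'u' (pos 20) + 21 = pos 15 = 'p'
  'm' (pos 12) + 21 = pos 7 = 'h'
  'j' (pos 9) + 21 = pos 4 = 'e'
Result: xkkophe

xkkophe


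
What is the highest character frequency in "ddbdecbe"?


Input: ddbdecbe
Character counts:
  'b': 2
  'c': 1
  'd': 3
  'e': 2
Maximum frequency: 3

3


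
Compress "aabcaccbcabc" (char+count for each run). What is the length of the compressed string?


Input: aabcaccbcabc
Runs:
  'a' x 2 => "a2"
  'b' x 1 => "b1"
  'c' x 1 => "c1"
  'a' x 1 => "a1"
  'c' x 2 => "c2"
  'b' x 1 => "b1"
  'c' x 1 => "c1"
  'a' x 1 => "a1"
  'b' x 1 => "b1"
  'c' x 1 => "c1"
Compressed: "a2b1c1a1c2b1c1a1b1c1"
Compressed length: 20

20


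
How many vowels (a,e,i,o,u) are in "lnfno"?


Input: lnfno
Checking each character:
  'l' at position 0: consonant
  'n' at position 1: consonant
  'f' at position 2: consonant
  'n' at position 3: consonant
  'o' at position 4: vowel (running total: 1)
Total vowels: 1

1


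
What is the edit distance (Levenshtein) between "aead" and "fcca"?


Computing edit distance: "aead" -> "fcca"
DP table:
           f    c    c    a
      0    1    2    3    4
  a   1    1    2    3    3
  e   2    2    2    3    4
  a   3    3    3    3    3
  d   4    4    4    4    4
Edit distance = dp[4][4] = 4

4


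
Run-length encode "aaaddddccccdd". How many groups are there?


Input: aaaddddccccdd
Scanning for consecutive runs:
  Group 1: 'a' x 3 (positions 0-2)
  Group 2: 'd' x 4 (positions 3-6)
  Group 3: 'c' x 4 (positions 7-10)
  Group 4: 'd' x 2 (positions 11-12)
Total groups: 4

4


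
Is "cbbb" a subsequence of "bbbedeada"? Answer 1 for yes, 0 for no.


Check if "cbbb" is a subsequence of "bbbedeada"
Greedy scan:
  Position 0 ('b'): no match needed
  Position 1 ('b'): no match needed
  Position 2 ('b'): no match needed
  Position 3 ('e'): no match needed
  Position 4 ('d'): no match needed
  Position 5 ('e'): no match needed
  Position 6 ('a'): no match needed
  Position 7 ('d'): no match needed
  Position 8 ('a'): no match needed
Only matched 0/4 characters => not a subsequence

0


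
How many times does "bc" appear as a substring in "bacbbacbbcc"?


Searching for "bc" in "bacbbacbbcc"
Scanning each position:
  Position 0: "ba" => no
  Position 1: "ac" => no
  Position 2: "cb" => no
  Position 3: "bb" => no
  Position 4: "ba" => no
  Position 5: "ac" => no
  Position 6: "cb" => no
  Position 7: "bb" => no
  Position 8: "bc" => MATCH
  Position 9: "cc" => no
Total occurrences: 1

1


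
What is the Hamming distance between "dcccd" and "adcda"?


Comparing "dcccd" and "adcda" position by position:
  Position 0: 'd' vs 'a' => differ
  Position 1: 'c' vs 'd' => differ
  Position 2: 'c' vs 'c' => same
  Position 3: 'c' vs 'd' => differ
  Position 4: 'd' vs 'a' => differ
Total differences (Hamming distance): 4

4


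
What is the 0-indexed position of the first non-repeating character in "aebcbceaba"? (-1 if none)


Input: aebcbceaba
Character frequencies:
  'a': 3
  'b': 3
  'c': 2
  'e': 2
Scanning left to right for freq == 1:
  Position 0 ('a'): freq=3, skip
  Position 1 ('e'): freq=2, skip
  Position 2 ('b'): freq=3, skip
  Position 3 ('c'): freq=2, skip
  Position 4 ('b'): freq=3, skip
  Position 5 ('c'): freq=2, skip
  Position 6 ('e'): freq=2, skip
  Position 7 ('a'): freq=3, skip
  Position 8 ('b'): freq=3, skip
  Position 9 ('a'): freq=3, skip
  No unique character found => answer = -1

-1


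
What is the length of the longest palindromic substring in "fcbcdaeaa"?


Input: "fcbcdaeaa"
Checking substrings for palindromes:
  [1:4] "cbc" (len 3) => palindrome
  [5:8] "aea" (len 3) => palindrome
  [7:9] "aa" (len 2) => palindrome
Longest palindromic substring: "cbc" with length 3

3


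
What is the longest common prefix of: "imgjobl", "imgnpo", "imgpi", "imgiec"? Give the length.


Words: imgjobl, imgnpo, imgpi, imgiec
  Position 0: all 'i' => match
  Position 1: all 'm' => match
  Position 2: all 'g' => match
  Position 3: ('j', 'n', 'p', 'i') => mismatch, stop
LCP = "img" (length 3)

3


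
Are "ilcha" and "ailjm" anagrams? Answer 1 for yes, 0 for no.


Strings: "ilcha", "ailjm"
Sorted first:  achil
Sorted second: aijlm
Differ at position 1: 'c' vs 'i' => not anagrams

0


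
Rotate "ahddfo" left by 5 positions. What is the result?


Input: "ahddfo", rotate left by 5
First 5 characters: "ahddf"
Remaining characters: "o"
Concatenate remaining + first: "o" + "ahddf" = "oahddf"

oahddf


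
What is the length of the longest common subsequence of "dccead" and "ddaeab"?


LCS of "dccead" and "ddaeab"
DP table:
           d    d    a    e    a    b
      0    0    0    0    0    0    0
  d   0    1    1    1    1    1    1
  c   0    1    1    1    1    1    1
  c   0    1    1    1    1    1    1
  e   0    1    1    1    2    2    2
  a   0    1    1    2    2    3    3
  d   0    1    2    2    2    3    3
LCS length = dp[6][6] = 3

3


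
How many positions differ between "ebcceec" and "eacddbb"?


Comparing "ebcceec" and "eacddbb" position by position:
  Position 0: 'e' vs 'e' => same
  Position 1: 'b' vs 'a' => DIFFER
  Position 2: 'c' vs 'c' => same
  Position 3: 'c' vs 'd' => DIFFER
  Position 4: 'e' vs 'd' => DIFFER
  Position 5: 'e' vs 'b' => DIFFER
  Position 6: 'c' vs 'b' => DIFFER
Positions that differ: 5

5


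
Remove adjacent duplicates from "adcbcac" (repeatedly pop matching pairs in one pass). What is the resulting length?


Input: adcbcac
Stack-based adjacent duplicate removal:
  Read 'a': push. Stack: a
  Read 'd': push. Stack: ad
  Read 'c': push. Stack: adc
  Read 'b': push. Stack: adcb
  Read 'c': push. Stack: adcbc
  Read 'a': push. Stack: adcbca
  Read 'c': push. Stack: adcbcac
Final stack: "adcbcac" (length 7)

7


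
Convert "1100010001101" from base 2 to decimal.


Input: "1100010001101" in base 2
Positional expansion:
  Digit '1' (value 1) x 2^12 = 4096
  Digit '1' (value 1) x 2^11 = 2048
  Digit '0' (value 0) x 2^10 = 0
  Digit '0' (value 0) x 2^9 = 0
  Digit '0' (value 0) x 2^8 = 0
  Digit '1' (value 1) x 2^7 = 128
  Digit '0' (value 0) x 2^6 = 0
  Digit '0' (value 0) x 2^5 = 0
  Digit '0' (value 0) x 2^4 = 0
  Digit '1' (value 1) x 2^3 = 8
  Digit '1' (value 1) x 2^2 = 4
  Digit '0' (value 0) x 2^1 = 0
  Digit '1' (value 1) x 2^0 = 1
Sum = 6285

6285


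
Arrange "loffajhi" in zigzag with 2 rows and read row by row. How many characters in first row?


Zigzag "loffajhi" into 2 rows:
Placing characters:
  'l' => row 0
  'o' => row 1
  'f' => row 0
  'f' => row 1
  'a' => row 0
  'j' => row 1
  'h' => row 0
  'i' => row 1
Rows:
  Row 0: "lfah"
  Row 1: "ofji"
First row length: 4

4


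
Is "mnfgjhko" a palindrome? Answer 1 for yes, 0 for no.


Input: mnfgjhko
Reversed: okhjgfnm
  Compare pos 0 ('m') with pos 7 ('o'): MISMATCH
  Compare pos 1 ('n') with pos 6 ('k'): MISMATCH
  Compare pos 2 ('f') with pos 5 ('h'): MISMATCH
  Compare pos 3 ('g') with pos 4 ('j'): MISMATCH
Result: not a palindrome

0


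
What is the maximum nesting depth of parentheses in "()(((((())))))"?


Input: "()(((((())))))"
Tracking depth:
  Position 0 '(': depth becomes 1
  Position 1 ')': depth becomes 0
  Position 2 '(': depth becomes 1
  Position 3 '(': depth becomes 2
  Position 4 '(': depth becomes 3
  Position 5 '(': depth becomes 4
  Position 6 '(': depth becomes 5
  Position 7 '(': depth becomes 6
  Position 8 ')': depth becomes 5
  Position 9 ')': depth becomes 4
  Position 10 ')': depth becomes 3
  Position 11 ')': depth becomes 2
  Position 12 ')': depth becomes 1
  Position 13 ')': depth becomes 0
Maximum depth reached: 6

6


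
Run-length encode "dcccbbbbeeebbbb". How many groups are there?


Input: dcccbbbbeeebbbb
Scanning for consecutive runs:
  Group 1: 'd' x 1 (positions 0-0)
  Group 2: 'c' x 3 (positions 1-3)
  Group 3: 'b' x 4 (positions 4-7)
  Group 4: 'e' x 3 (positions 8-10)
  Group 5: 'b' x 4 (positions 11-14)
Total groups: 5

5


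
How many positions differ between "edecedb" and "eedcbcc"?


Comparing "edecedb" and "eedcbcc" position by position:
  Position 0: 'e' vs 'e' => same
  Position 1: 'd' vs 'e' => DIFFER
  Position 2: 'e' vs 'd' => DIFFER
  Position 3: 'c' vs 'c' => same
  Position 4: 'e' vs 'b' => DIFFER
  Position 5: 'd' vs 'c' => DIFFER
  Position 6: 'b' vs 'c' => DIFFER
Positions that differ: 5

5


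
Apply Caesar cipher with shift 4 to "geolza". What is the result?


Caesar cipher: shift "geolza" by 4
  'g' (pos 6) + 4 = pos 10 = 'k'
  'e' (pos 4) + 4 = pos 8 = 'i'
  'o' (pos 14) + 4 = pos 18 = 's'
  'l' (pos 11) + 4 = pos 15 = 'p'
  'z' (pos 25) + 4 = pos 3 = 'd'
  'a' (pos 0) + 4 = pos 4 = 'e'
Result: kispde

kispde


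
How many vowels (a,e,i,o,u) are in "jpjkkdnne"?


Input: jpjkkdnne
Checking each character:
  'j' at position 0: consonant
  'p' at position 1: consonant
  'j' at position 2: consonant
  'k' at position 3: consonant
  'k' at position 4: consonant
  'd' at position 5: consonant
  'n' at position 6: consonant
  'n' at position 7: consonant
  'e' at position 8: vowel (running total: 1)
Total vowels: 1

1


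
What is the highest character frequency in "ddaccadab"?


Input: ddaccadab
Character counts:
  'a': 3
  'b': 1
  'c': 2
  'd': 3
Maximum frequency: 3

3


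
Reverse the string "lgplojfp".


Input: lgplojfp
Reading characters right to left:
  Position 7: 'p'
  Position 6: 'f'
  Position 5: 'j'
  Position 4: 'o'
  Position 3: 'l'
  Position 2: 'p'
  Position 1: 'g'
  Position 0: 'l'
Reversed: pfjolpgl

pfjolpgl


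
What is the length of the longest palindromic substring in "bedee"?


Input: "bedee"
Checking substrings for palindromes:
  [1:4] "ede" (len 3) => palindrome
  [3:5] "ee" (len 2) => palindrome
Longest palindromic substring: "ede" with length 3

3


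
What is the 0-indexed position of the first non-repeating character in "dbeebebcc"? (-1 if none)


Input: dbeebebcc
Character frequencies:
  'b': 3
  'c': 2
  'd': 1
  'e': 3
Scanning left to right for freq == 1:
  Position 0 ('d'): unique! => answer = 0

0


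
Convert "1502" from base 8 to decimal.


Input: "1502" in base 8
Positional expansion:
  Digit '1' (value 1) x 8^3 = 512
  Digit '5' (value 5) x 8^2 = 320
  Digit '0' (value 0) x 8^1 = 0
  Digit '2' (value 2) x 8^0 = 2
Sum = 834

834


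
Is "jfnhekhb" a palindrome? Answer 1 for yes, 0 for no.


Input: jfnhekhb
Reversed: bhkehnfj
  Compare pos 0 ('j') with pos 7 ('b'): MISMATCH
  Compare pos 1 ('f') with pos 6 ('h'): MISMATCH
  Compare pos 2 ('n') with pos 5 ('k'): MISMATCH
  Compare pos 3 ('h') with pos 4 ('e'): MISMATCH
Result: not a palindrome

0


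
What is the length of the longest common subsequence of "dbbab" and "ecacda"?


LCS of "dbbab" and "ecacda"
DP table:
           e    c    a    c    d    a
      0    0    0    0    0    0    0
  d   0    0    0    0    0    1    1
  b   0    0    0    0    0    1    1
  b   0    0    0    0    0    1    1
  a   0    0    0    1    1    1    2
  b   0    0    0    1    1    1    2
LCS length = dp[5][6] = 2

2


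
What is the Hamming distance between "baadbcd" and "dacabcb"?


Comparing "baadbcd" and "dacabcb" position by position:
  Position 0: 'b' vs 'd' => differ
  Position 1: 'a' vs 'a' => same
  Position 2: 'a' vs 'c' => differ
  Position 3: 'd' vs 'a' => differ
  Position 4: 'b' vs 'b' => same
  Position 5: 'c' vs 'c' => same
  Position 6: 'd' vs 'b' => differ
Total differences (Hamming distance): 4

4


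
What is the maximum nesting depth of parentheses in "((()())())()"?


Input: "((()())())()"
Tracking depth:
  Position 0 '(': depth becomes 1
  Position 1 '(': depth becomes 2
  Position 2 '(': depth becomes 3
  Position 3 ')': depth becomes 2
  Position 4 '(': depth becomes 3
  Position 5 ')': depth becomes 2
  Position 6 ')': depth becomes 1
  Position 7 '(': depth becomes 2
  Position 8 ')': depth becomes 1
  Position 9 ')': depth becomes 0
  Position 10 '(': depth becomes 1
  Position 11 ')': depth becomes 0
Maximum depth reached: 3

3


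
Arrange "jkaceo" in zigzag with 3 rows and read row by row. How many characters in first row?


Zigzag "jkaceo" into 3 rows:
Placing characters:
  'j' => row 0
  'k' => row 1
  'a' => row 2
  'c' => row 1
  'e' => row 0
  'o' => row 1
Rows:
  Row 0: "je"
  Row 1: "kco"
  Row 2: "a"
First row length: 2

2


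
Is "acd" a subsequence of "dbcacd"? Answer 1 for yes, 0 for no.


Check if "acd" is a subsequence of "dbcacd"
Greedy scan:
  Position 0 ('d'): no match needed
  Position 1 ('b'): no match needed
  Position 2 ('c'): no match needed
  Position 3 ('a'): matches sub[0] = 'a'
  Position 4 ('c'): matches sub[1] = 'c'
  Position 5 ('d'): matches sub[2] = 'd'
All 3 characters matched => is a subsequence

1


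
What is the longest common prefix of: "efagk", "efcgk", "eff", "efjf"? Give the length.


Words: efagk, efcgk, eff, efjf
  Position 0: all 'e' => match
  Position 1: all 'f' => match
  Position 2: ('a', 'c', 'f', 'j') => mismatch, stop
LCP = "ef" (length 2)

2


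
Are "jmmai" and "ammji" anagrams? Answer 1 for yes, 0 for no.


Strings: "jmmai", "ammji"
Sorted first:  aijmm
Sorted second: aijmm
Sorted forms match => anagrams

1


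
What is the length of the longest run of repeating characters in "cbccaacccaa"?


Input: "cbccaacccaa"
Scanning for longest run:
  Position 1 ('b'): new char, reset run to 1
  Position 2 ('c'): new char, reset run to 1
  Position 3 ('c'): continues run of 'c', length=2
  Position 4 ('a'): new char, reset run to 1
  Position 5 ('a'): continues run of 'a', length=2
  Position 6 ('c'): new char, reset run to 1
  Position 7 ('c'): continues run of 'c', length=2
  Position 8 ('c'): continues run of 'c', length=3
  Position 9 ('a'): new char, reset run to 1
  Position 10 ('a'): continues run of 'a', length=2
Longest run: 'c' with length 3

3


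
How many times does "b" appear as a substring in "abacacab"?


Searching for "b" in "abacacab"
Scanning each position:
  Position 0: "a" => no
  Position 1: "b" => MATCH
  Position 2: "a" => no
  Position 3: "c" => no
  Position 4: "a" => no
  Position 5: "c" => no
  Position 6: "a" => no
  Position 7: "b" => MATCH
Total occurrences: 2

2


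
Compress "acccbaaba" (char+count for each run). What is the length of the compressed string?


Input: acccbaaba
Runs:
  'a' x 1 => "a1"
  'c' x 3 => "c3"
  'b' x 1 => "b1"
  'a' x 2 => "a2"
  'b' x 1 => "b1"
  'a' x 1 => "a1"
Compressed: "a1c3b1a2b1a1"
Compressed length: 12

12


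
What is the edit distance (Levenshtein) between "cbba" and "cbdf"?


Computing edit distance: "cbba" -> "cbdf"
DP table:
           c    b    d    f
      0    1    2    3    4
  c   1    0    1    2    3
  b   2    1    0    1    2
  b   3    2    1    1    2
  a   4    3    2    2    2
Edit distance = dp[4][4] = 2

2


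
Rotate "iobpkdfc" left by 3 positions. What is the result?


Input: "iobpkdfc", rotate left by 3
First 3 characters: "iob"
Remaining characters: "pkdfc"
Concatenate remaining + first: "pkdfc" + "iob" = "pkdfciob"

pkdfciob


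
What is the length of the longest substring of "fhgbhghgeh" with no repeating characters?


Input: "fhgbhghgeh"
Sliding window (track last position of each char):
  Position 0 ('f'): window [0,0] length 1 -- new best
  Position 1 ('h'): window [0,1] length 2 -- new best
  Position 2 ('g'): window [0,2] length 3 -- new best
  Position 3 ('b'): window [0,3] length 4 -- new best
  Position 4 ('h'): repeat (last at 1), move window start to 2
  Position 4 ('h'): window [2,4] length 3
  Position 5 ('g'): repeat (last at 2), move window start to 3
  Position 5 ('g'): window [3,5] length 3
  Position 6 ('h'): repeat (last at 4), move window start to 5
  Position 6 ('h'): window [5,6] length 2
  Position 7 ('g'): repeat (last at 5), move window start to 6
  Position 7 ('g'): window [6,7] length 2
  Position 8 ('e'): window [6,8] length 3
  Position 9 ('h'): repeat (last at 6), move window start to 7
  Position 9 ('h'): window [7,9] length 3
Longest substring with no repeats: "fhgb" with length 4

4


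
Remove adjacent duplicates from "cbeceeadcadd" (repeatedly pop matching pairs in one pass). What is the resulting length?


Input: cbeceeadcadd
Stack-based adjacent duplicate removal:
  Read 'c': push. Stack: c
  Read 'b': push. Stack: cb
  Read 'e': push. Stack: cbe
  Read 'c': push. Stack: cbec
  Read 'e': push. Stack: cbece
  Read 'e': matches stack top 'e' => pop. Stack: cbec
  Read 'a': push. Stack: cbeca
  Read 'd': push. Stack: cbecad
  Read 'c': push. Stack: cbecadc
  Read 'a': push. Stack: cbecadca
  Read 'd': push. Stack: cbecadcad
  Read 'd': matches stack top 'd' => pop. Stack: cbecadca
Final stack: "cbecadca" (length 8)

8


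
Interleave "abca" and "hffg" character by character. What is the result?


Interleaving "abca" and "hffg":
  Position 0: 'a' from first, 'h' from second => "ah"
  Position 1: 'b' from first, 'f' from second => "bf"
  Position 2: 'c' from first, 'f' from second => "cf"
  Position 3: 'a' from first, 'g' from second => "ag"
Result: ahbfcfag

ahbfcfag


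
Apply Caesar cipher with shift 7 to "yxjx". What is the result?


Caesar cipher: shift "yxjx" by 7
  'y' (pos 24) + 7 = pos 5 = 'f'
  'x' (pos 23) + 7 = pos 4 = 'e'
  'j' (pos 9) + 7 = pos 16 = 'q'
  'x' (pos 23) + 7 = pos 4 = 'e'
Result: feqe

feqe


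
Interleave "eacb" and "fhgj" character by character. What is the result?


Interleaving "eacb" and "fhgj":
  Position 0: 'e' from first, 'f' from second => "ef"
  Position 1: 'a' from first, 'h' from second => "ah"
  Position 2: 'c' from first, 'g' from second => "cg"
  Position 3: 'b' from first, 'j' from second => "bj"
Result: efahcgbj

efahcgbj


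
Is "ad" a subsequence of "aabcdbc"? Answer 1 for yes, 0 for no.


Check if "ad" is a subsequence of "aabcdbc"
Greedy scan:
  Position 0 ('a'): matches sub[0] = 'a'
  Position 1 ('a'): no match needed
  Position 2 ('b'): no match needed
  Position 3 ('c'): no match needed
  Position 4 ('d'): matches sub[1] = 'd'
  Position 5 ('b'): no match needed
  Position 6 ('c'): no match needed
All 2 characters matched => is a subsequence

1


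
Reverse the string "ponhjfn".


Input: ponhjfn
Reading characters right to left:
  Position 6: 'n'
  Position 5: 'f'
  Position 4: 'j'
  Position 3: 'h'
  Position 2: 'n'
  Position 1: 'o'
  Position 0: 'p'
Reversed: nfjhnop

nfjhnop


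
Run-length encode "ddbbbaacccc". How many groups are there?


Input: ddbbbaacccc
Scanning for consecutive runs:
  Group 1: 'd' x 2 (positions 0-1)
  Group 2: 'b' x 3 (positions 2-4)
  Group 3: 'a' x 2 (positions 5-6)
  Group 4: 'c' x 4 (positions 7-10)
Total groups: 4

4


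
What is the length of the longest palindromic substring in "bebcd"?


Input: "bebcd"
Checking substrings for palindromes:
  [0:3] "beb" (len 3) => palindrome
Longest palindromic substring: "beb" with length 3

3


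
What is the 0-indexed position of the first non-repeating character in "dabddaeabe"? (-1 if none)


Input: dabddaeabe
Character frequencies:
  'a': 3
  'b': 2
  'd': 3
  'e': 2
Scanning left to right for freq == 1:
  Position 0 ('d'): freq=3, skip
  Position 1 ('a'): freq=3, skip
  Position 2 ('b'): freq=2, skip
  Position 3 ('d'): freq=3, skip
  Position 4 ('d'): freq=3, skip
  Position 5 ('a'): freq=3, skip
  Position 6 ('e'): freq=2, skip
  Position 7 ('a'): freq=3, skip
  Position 8 ('b'): freq=2, skip
  Position 9 ('e'): freq=2, skip
  No unique character found => answer = -1

-1


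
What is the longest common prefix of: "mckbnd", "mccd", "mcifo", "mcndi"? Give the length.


Words: mckbnd, mccd, mcifo, mcndi
  Position 0: all 'm' => match
  Position 1: all 'c' => match
  Position 2: ('k', 'c', 'i', 'n') => mismatch, stop
LCP = "mc" (length 2)

2


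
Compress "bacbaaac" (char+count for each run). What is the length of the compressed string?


Input: bacbaaac
Runs:
  'b' x 1 => "b1"
  'a' x 1 => "a1"
  'c' x 1 => "c1"
  'b' x 1 => "b1"
  'a' x 3 => "a3"
  'c' x 1 => "c1"
Compressed: "b1a1c1b1a3c1"
Compressed length: 12

12


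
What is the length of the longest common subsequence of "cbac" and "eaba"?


LCS of "cbac" and "eaba"
DP table:
           e    a    b    a
      0    0    0    0    0
  c   0    0    0    0    0
  b   0    0    0    1    1
  a   0    0    1    1    2
  c   0    0    1    1    2
LCS length = dp[4][4] = 2

2


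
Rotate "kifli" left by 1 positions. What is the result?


Input: "kifli", rotate left by 1
First 1 characters: "k"
Remaining characters: "ifli"
Concatenate remaining + first: "ifli" + "k" = "iflik"

iflik


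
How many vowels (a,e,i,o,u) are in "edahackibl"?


Input: edahackibl
Checking each character:
  'e' at position 0: vowel (running total: 1)
  'd' at position 1: consonant
  'a' at position 2: vowel (running total: 2)
  'h' at position 3: consonant
  'a' at position 4: vowel (running total: 3)
  'c' at position 5: consonant
  'k' at position 6: consonant
  'i' at position 7: vowel (running total: 4)
  'b' at position 8: consonant
  'l' at position 9: consonant
Total vowels: 4

4


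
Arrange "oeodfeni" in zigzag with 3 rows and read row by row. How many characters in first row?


Zigzag "oeodfeni" into 3 rows:
Placing characters:
  'o' => row 0
  'e' => row 1
  'o' => row 2
  'd' => row 1
  'f' => row 0
  'e' => row 1
  'n' => row 2
  'i' => row 1
Rows:
  Row 0: "of"
  Row 1: "edei"
  Row 2: "on"
First row length: 2

2


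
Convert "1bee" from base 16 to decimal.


Input: "1bee" in base 16
Positional expansion:
  Digit '1' (value 1) x 16^3 = 4096
  Digit 'b' (value 11) x 16^2 = 2816
  Digit 'e' (value 14) x 16^1 = 224
  Digit 'e' (value 14) x 16^0 = 14
Sum = 7150

7150


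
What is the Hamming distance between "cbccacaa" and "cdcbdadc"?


Comparing "cbccacaa" and "cdcbdadc" position by position:
  Position 0: 'c' vs 'c' => same
  Position 1: 'b' vs 'd' => differ
  Position 2: 'c' vs 'c' => same
  Position 3: 'c' vs 'b' => differ
  Position 4: 'a' vs 'd' => differ
  Position 5: 'c' vs 'a' => differ
  Position 6: 'a' vs 'd' => differ
  Position 7: 'a' vs 'c' => differ
Total differences (Hamming distance): 6

6
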